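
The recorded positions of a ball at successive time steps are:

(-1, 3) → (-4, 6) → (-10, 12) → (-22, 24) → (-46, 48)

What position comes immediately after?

(-94, 96)

Step-to-step displacements: (-3, +3), (-6, +6), (-12, +12), (-24, +24); each is 2× the previous.
step 5: (-46, 48) + (-48, +48) → (-94, 96)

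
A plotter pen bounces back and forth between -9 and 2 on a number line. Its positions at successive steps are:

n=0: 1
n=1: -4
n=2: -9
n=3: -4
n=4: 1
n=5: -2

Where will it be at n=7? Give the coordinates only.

The value travels 5 per step and bounces off the walls at -9 and 2.
  step 6: -2 → -7
  step 7: -7 → -6

-6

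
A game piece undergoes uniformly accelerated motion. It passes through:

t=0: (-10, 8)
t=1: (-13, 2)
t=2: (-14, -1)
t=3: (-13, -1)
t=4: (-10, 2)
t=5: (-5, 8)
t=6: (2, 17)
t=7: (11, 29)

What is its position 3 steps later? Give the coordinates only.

Taking differences between consecutive positions: (-3, -6), (-1, -3), (+1, +0), (+3, +3), (+5, +6), (+7, +9), (+9, +12). These grow by (+2, +3) each step.
step 8: (11, 29) + (+11, +15) → (22, 44)
step 9: (22, 44) + (+13, +18) → (35, 62)
step 10: (35, 62) + (+15, +21) → (50, 83)

(50, 83)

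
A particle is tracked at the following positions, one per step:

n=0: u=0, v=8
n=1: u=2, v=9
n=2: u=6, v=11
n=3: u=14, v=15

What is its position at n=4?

Step-to-step displacements: (+2,+1), (+4,+2), (+8,+4); each is 2× the previous.
step 4: u=14, v=15 + (+16,+8) → u=30, v=23

u=30, v=23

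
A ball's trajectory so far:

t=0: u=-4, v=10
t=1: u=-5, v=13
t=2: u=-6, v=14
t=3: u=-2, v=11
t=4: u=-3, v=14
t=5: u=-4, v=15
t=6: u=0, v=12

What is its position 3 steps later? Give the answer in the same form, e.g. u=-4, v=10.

u=2, v=13

The moves between consecutive positions are (-1, +3), (-1, +1), (+4, -3), (-1, +3), (-1, +1), (+4, -3); they repeat the 3-cycle [(-1, +3), (-1, +1), (+4, -3)].
step 7: apply (-1, +3) → u=-1, v=15
step 8: apply (-1, +1) → u=-2, v=16
step 9: apply (+4, -3) → u=2, v=13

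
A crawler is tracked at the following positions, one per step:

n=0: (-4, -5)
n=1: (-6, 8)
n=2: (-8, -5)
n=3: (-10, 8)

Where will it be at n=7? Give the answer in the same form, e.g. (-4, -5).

(-18, 8)

First: linear, -2 per step → -18 at step 7.
Second: cycles through -5, 8 every 2 steps. Step 7 lands at position 1 of the cycle → 8.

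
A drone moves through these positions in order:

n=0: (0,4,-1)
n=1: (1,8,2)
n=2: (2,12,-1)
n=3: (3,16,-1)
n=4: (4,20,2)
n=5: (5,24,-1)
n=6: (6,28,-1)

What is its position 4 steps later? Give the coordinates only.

The first coordinate changes by +1 each step, so at step 10 it is 0 + 10·(1) = 10.
The second coordinate changes by +4 each step, so at step 10 it is 4 + 10·(4) = 44.
The third coordinate repeats the cycle [-1, 2, -1] with period 3; step 10 mod 3 = 1, giving 2.

(10,44,2)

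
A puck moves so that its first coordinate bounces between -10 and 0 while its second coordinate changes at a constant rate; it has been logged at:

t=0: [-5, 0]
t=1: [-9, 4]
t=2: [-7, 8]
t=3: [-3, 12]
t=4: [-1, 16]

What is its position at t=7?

The first coordinate reflects between -10 and 0, moving 4 per step.
  step 5: -1 → -5
  step 6: -5 → -9
  step 7: -9 → -7
The second coordinate changes by +4 each step: at step 7 it is 28.

[-7, 28]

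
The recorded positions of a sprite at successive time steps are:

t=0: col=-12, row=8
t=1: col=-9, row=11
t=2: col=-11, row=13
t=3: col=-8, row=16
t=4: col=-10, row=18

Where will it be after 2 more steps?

Differencing gives (+3, +3), (-2, +2), (+3, +3), (-2, +2). This is the pattern (+3, +3), (-2, +2) repeated.
step 5: apply (+3, +3) → col=-7, row=21
step 6: apply (-2, +2) → col=-9, row=23

col=-9, row=23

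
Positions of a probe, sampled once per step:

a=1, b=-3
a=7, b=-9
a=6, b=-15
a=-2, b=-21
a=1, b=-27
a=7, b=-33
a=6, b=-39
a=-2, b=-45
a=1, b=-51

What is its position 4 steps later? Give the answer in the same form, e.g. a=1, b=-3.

a=1, b=-75

The a coordinate repeats the cycle [1, 7, 6, -2] with period 4; step 12 mod 4 = 0, giving 1.
The b coordinate changes by -6 each step, so at step 12 it is -3 + 12·(-6) = -75.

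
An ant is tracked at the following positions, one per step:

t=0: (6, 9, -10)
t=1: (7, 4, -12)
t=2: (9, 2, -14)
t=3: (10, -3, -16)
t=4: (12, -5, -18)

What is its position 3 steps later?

Step-to-step displacements: (+1, -5, -2), (+2, -2, -2), (+1, -5, -2), (+2, -2, -2) — a repeating cycle of length 2.
step 5: apply (+1, -5, -2) → (13, -10, -20)
step 6: apply (+2, -2, -2) → (15, -12, -22)
step 7: apply (+1, -5, -2) → (16, -17, -24)

(16, -17, -24)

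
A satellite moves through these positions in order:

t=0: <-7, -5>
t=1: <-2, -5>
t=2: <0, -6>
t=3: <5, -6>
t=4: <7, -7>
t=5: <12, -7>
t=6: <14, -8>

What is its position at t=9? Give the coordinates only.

<26, -9>

Differencing gives <+5, +0>, <+2, -1>, <+5, +0>, <+2, -1>, <+5, +0>, <+2, -1>. This is the pattern <+5, +0>, <+2, -1> repeated.
step 7: apply <+5, +0> → <19, -8>
step 8: apply <+2, -1> → <21, -9>
step 9: apply <+5, +0> → <26, -9>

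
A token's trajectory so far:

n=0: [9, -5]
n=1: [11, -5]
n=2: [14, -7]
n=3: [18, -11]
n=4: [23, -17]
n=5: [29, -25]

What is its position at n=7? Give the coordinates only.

[44, -47]

Taking differences between consecutive positions: [+2, +0], [+3, -2], [+4, -4], [+5, -6], [+6, -8]. These grow by [+1, -2] each step.
step 6: [29, -25] + [+7, -10] → [36, -35]
step 7: [36, -35] + [+8, -12] → [44, -47]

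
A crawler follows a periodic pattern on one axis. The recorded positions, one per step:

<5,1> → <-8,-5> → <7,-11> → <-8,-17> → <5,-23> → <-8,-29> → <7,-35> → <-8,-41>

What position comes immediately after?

<5,-47>

First: cycles through 5, -8, 7, -8 every 4 steps. Step 8 lands at position 0 of the cycle → 5.
Second: linear, -6 per step → -47 at step 8.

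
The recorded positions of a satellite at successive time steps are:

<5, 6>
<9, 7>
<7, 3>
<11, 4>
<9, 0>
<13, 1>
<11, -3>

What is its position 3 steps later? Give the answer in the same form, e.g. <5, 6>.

The moves between consecutive positions are <+4, +1>, <-2, -4>, <+4, +1>, <-2, -4>, <+4, +1>, <-2, -4>; they repeat the 2-cycle [<+4, +1>, <-2, -4>].
step 7: apply <+4, +1> → <15, -2>
step 8: apply <-2, -4> → <13, -6>
step 9: apply <+4, +1> → <17, -5>

<17, -5>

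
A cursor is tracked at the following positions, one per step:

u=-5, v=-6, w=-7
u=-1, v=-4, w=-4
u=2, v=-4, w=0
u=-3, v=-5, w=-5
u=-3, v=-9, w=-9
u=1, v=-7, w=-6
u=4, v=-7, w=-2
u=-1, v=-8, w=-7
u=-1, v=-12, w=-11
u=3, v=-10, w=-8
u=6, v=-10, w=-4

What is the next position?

The moves between consecutive positions are (+4,+2,+3), (+3,+0,+4), (-5,-1,-5), (+0,-4,-4), (+4,+2,+3), (+3,+0,+4), (-5,-1,-5), (+0,-4,-4), (+4,+2,+3), (+3,+0,+4); they repeat the 4-cycle [(+4,+2,+3), (+3,+0,+4), (-5,-1,-5), (+0,-4,-4)].
step 11: apply (-5,-1,-5) → u=1, v=-11, w=-9

u=1, v=-11, w=-9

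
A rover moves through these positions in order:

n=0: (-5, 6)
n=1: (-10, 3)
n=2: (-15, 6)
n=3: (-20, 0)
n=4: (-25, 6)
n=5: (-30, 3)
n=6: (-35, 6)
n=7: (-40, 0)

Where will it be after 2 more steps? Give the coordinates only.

(-50, 3)

First: linear, -5 per step → -50 at step 9.
Second: cycles through 6, 3, 6, 0 every 4 steps. Step 9 lands at position 1 of the cycle → 3.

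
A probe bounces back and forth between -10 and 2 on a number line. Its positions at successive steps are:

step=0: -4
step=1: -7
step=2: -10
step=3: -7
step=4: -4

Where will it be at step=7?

-1

The value reflects between -10 and 2, moving 3 per step.
  step 5: -4 → -1
  step 6: -1 → 2
  step 7: 2 → -1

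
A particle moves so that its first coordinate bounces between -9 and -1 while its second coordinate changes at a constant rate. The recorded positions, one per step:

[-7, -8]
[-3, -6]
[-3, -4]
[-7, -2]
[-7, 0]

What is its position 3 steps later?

[-7, 6]

The first coordinate travels 4 per step and bounces off the walls at -9 and -1.
  step 5: -7 → -3
  step 6: -3 → -3
  step 7: -3 → -7
The second coordinate changes by +2 each step: at step 7 it is 6.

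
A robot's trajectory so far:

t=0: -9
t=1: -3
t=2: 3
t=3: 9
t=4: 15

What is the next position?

Each step adds +6 to the position.
step 5: 15 + 6 → 21

21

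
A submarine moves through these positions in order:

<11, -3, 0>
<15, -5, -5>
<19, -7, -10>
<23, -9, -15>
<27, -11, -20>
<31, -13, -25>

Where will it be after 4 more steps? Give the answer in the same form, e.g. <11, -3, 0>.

<47, -21, -45>

Constant displacement of <+4, -2, -5> per step.
step 6: <31, -13, -25> + <+4, -2, -5> → <35, -15, -30>
step 7: <35, -15, -30> + <+4, -2, -5> → <39, -17, -35>
step 8: <39, -17, -35> + <+4, -2, -5> → <43, -19, -40>
step 9: <43, -19, -40> + <+4, -2, -5> → <47, -21, -45>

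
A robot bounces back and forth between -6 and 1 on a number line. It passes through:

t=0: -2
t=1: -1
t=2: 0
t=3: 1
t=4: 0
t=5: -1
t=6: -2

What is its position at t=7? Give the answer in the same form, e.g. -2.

-3

The value reflects between -6 and 1, moving 1 per step.
  step 7: -2 → -3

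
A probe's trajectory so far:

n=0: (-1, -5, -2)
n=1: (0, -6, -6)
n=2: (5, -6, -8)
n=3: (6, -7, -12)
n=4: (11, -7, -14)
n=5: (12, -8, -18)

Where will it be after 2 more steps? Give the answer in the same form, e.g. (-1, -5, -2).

(18, -9, -24)

The moves between consecutive positions are (+1, -1, -4), (+5, +0, -2), (+1, -1, -4), (+5, +0, -2), (+1, -1, -4); they repeat the 2-cycle [(+1, -1, -4), (+5, +0, -2)].
step 6: apply (+5, +0, -2) → (17, -8, -20)
step 7: apply (+1, -1, -4) → (18, -9, -24)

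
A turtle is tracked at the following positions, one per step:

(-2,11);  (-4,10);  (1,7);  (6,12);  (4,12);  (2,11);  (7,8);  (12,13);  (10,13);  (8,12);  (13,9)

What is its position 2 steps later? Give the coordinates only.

(16,14)

The moves between consecutive positions are (-2,-1), (+5,-3), (+5,+5), (-2,+0), (-2,-1), (+5,-3), (+5,+5), (-2,+0), (-2,-1), (+5,-3); they repeat the 4-cycle [(-2,-1), (+5,-3), (+5,+5), (-2,+0)].
step 11: apply (+5,+5) → (18,14)
step 12: apply (-2,+0) → (16,14)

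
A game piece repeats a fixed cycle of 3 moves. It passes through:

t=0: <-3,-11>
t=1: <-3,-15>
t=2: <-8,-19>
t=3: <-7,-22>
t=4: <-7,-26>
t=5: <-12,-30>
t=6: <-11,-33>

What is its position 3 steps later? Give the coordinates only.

The moves between consecutive positions are <+0,-4>, <-5,-4>, <+1,-3>, <+0,-4>, <-5,-4>, <+1,-3>; they repeat the 3-cycle [<+0,-4>, <-5,-4>, <+1,-3>].
step 7: apply <+0,-4> → <-11,-37>
step 8: apply <-5,-4> → <-16,-41>
step 9: apply <+1,-3> → <-15,-44>

<-15,-44>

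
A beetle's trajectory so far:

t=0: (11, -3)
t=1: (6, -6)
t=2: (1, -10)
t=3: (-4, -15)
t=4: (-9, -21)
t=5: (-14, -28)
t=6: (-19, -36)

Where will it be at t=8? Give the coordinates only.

Taking differences between consecutive positions: (-5, -3), (-5, -4), (-5, -5), (-5, -6), (-5, -7), (-5, -8). These grow by (+0, -1) each step.
step 7: (-19, -36) + (-5, -9) → (-24, -45)
step 8: (-24, -45) + (-5, -10) → (-29, -55)

(-29, -55)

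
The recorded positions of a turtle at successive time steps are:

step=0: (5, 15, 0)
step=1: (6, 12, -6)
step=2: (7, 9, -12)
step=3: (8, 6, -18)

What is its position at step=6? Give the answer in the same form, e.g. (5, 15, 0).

Each step adds (+1, -3, -6) to the position.
step 4: (8, 6, -18) + (+1, -3, -6) → (9, 3, -24)
step 5: (9, 3, -24) + (+1, -3, -6) → (10, 0, -30)
step 6: (10, 0, -30) + (+1, -3, -6) → (11, -3, -36)

(11, -3, -36)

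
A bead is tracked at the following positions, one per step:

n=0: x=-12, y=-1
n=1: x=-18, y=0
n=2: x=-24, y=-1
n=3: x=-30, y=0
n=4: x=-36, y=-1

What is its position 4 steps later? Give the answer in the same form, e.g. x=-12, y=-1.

The x coordinate changes by -6 each step, so at step 8 it is -12 + 8·(-6) = -60.
The y coordinate repeats the cycle [-1, 0] with period 2; step 8 mod 2 = 0, giving -1.

x=-60, y=-1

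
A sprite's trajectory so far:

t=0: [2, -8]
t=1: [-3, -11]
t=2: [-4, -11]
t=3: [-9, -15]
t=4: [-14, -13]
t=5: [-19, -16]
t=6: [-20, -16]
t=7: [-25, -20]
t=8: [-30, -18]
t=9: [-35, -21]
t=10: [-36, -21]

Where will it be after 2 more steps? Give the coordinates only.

Step-to-step displacements: [-5, -3], [-1, +0], [-5, -4], [-5, +2], [-5, -3], [-1, +0], [-5, -4], [-5, +2], [-5, -3], [-1, +0] — a repeating cycle of length 4.
step 11: apply [-5, -4] → [-41, -25]
step 12: apply [-5, +2] → [-46, -23]

[-46, -23]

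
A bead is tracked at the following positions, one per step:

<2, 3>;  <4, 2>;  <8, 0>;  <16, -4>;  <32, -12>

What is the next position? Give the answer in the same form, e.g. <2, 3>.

Consecutive displacements <+2, -1>, <+4, -2>, <+8, -4>, <+16, -8> scale by a factor of 2 each step.
step 5: <32, -12> + <+32, -16> → <64, -28>

<64, -28>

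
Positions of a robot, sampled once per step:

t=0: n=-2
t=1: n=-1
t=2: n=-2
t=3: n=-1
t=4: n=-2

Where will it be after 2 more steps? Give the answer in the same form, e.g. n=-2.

n=-2

Consecutive displacements +1, -1, +1, -1 scale by a factor of -1 each step.
step 5: -2 + 1 → n=-1
step 6: -1 − 1 → n=-2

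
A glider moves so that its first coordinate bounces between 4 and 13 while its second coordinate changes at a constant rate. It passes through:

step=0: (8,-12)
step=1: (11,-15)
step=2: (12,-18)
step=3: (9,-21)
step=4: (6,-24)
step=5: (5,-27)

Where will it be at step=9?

The first coordinate reflects between 4 and 13, moving 3 per step.
  step 6: 5 → 8
  step 7: 8 → 11
  step 8: 11 → 12
  step 9: 12 → 9
The second coordinate changes by -3 each step: at step 9 it is -39.

(9,-39)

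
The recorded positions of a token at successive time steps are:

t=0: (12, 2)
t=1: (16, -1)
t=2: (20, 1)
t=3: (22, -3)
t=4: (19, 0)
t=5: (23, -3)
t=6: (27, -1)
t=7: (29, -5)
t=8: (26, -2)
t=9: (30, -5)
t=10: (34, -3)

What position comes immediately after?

(36, -7)

The moves between consecutive positions are (+4, -3), (+4, +2), (+2, -4), (-3, +3), (+4, -3), (+4, +2), (+2, -4), (-3, +3), (+4, -3), (+4, +2); they repeat the 4-cycle [(+4, -3), (+4, +2), (+2, -4), (-3, +3)].
step 11: apply (+2, -4) → (36, -7)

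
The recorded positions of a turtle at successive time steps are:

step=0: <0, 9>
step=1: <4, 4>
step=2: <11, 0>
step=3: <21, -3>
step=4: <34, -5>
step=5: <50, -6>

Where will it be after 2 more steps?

<91, -5>

First differences are <+4, -5>, <+7, -4>, <+10, -3>, <+13, -2>, <+16, -1>; their common second difference is <+3, +1> (constant acceleration).
step 6: <50, -6> + <+19, +0> → <69, -6>
step 7: <69, -6> + <+22, +1> → <91, -5>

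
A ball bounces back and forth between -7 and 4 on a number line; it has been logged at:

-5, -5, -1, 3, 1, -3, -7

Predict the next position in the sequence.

-3

The value reflects between -7 and 4, moving 4 per step.
  step 7: -7 → -3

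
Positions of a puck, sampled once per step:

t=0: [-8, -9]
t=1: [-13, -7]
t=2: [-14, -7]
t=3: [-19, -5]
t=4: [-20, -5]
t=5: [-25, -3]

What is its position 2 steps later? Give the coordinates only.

[-31, -1]

Step-to-step displacements: [-5, +2], [-1, +0], [-5, +2], [-1, +0], [-5, +2] — a repeating cycle of length 2.
step 6: apply [-1, +0] → [-26, -3]
step 7: apply [-5, +2] → [-31, -1]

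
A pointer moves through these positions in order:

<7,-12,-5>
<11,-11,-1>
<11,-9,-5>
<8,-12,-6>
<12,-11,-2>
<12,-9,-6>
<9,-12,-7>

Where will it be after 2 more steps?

<13,-9,-7>

The moves between consecutive positions are <+4,+1,+4>, <+0,+2,-4>, <-3,-3,-1>, <+4,+1,+4>, <+0,+2,-4>, <-3,-3,-1>; they repeat the 3-cycle [<+4,+1,+4>, <+0,+2,-4>, <-3,-3,-1>].
step 7: apply <+4,+1,+4> → <13,-11,-3>
step 8: apply <+0,+2,-4> → <13,-9,-7>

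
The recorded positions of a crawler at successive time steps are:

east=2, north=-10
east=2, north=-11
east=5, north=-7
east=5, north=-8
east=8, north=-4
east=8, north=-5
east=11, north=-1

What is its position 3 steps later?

east=14, north=1

The moves between consecutive positions are (+0, -1), (+3, +4), (+0, -1), (+3, +4), (+0, -1), (+3, +4); they repeat the 2-cycle [(+0, -1), (+3, +4)].
step 7: apply (+0, -1) → east=11, north=-2
step 8: apply (+3, +4) → east=14, north=2
step 9: apply (+0, -1) → east=14, north=1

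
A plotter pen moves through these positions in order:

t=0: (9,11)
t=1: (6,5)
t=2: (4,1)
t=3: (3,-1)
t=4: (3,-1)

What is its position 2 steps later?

(6,5)

Successive displacements: (-3,-6), (-2,-4), (-1,-2), (+0,+0) — each changes by (+1,+2).
step 5: (3,-1) + (+1,+2) → (4,1)
step 6: (4,1) + (+2,+4) → (6,5)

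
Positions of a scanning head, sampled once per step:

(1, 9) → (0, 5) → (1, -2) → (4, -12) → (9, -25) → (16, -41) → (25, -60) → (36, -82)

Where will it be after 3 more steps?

(81, -166)

Taking differences between consecutive positions: (-1, -4), (+1, -7), (+3, -10), (+5, -13), (+7, -16), (+9, -19), (+11, -22). These grow by (+2, -3) each step.
step 8: (36, -82) + (+13, -25) → (49, -107)
step 9: (49, -107) + (+15, -28) → (64, -135)
step 10: (64, -135) + (+17, -31) → (81, -166)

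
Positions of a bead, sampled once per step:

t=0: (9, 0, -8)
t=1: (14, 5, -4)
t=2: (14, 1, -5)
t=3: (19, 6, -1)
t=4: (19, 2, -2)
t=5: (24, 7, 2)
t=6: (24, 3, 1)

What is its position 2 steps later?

The moves between consecutive positions are (+5, +5, +4), (+0, -4, -1), (+5, +5, +4), (+0, -4, -1), (+5, +5, +4), (+0, -4, -1); they repeat the 2-cycle [(+5, +5, +4), (+0, -4, -1)].
step 7: apply (+5, +5, +4) → (29, 8, 5)
step 8: apply (+0, -4, -1) → (29, 4, 4)

(29, 4, 4)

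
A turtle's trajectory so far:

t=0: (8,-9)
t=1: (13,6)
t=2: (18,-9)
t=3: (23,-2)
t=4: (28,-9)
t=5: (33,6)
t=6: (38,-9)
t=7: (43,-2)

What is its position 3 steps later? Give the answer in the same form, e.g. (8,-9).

(58,-9)

First: linear, +5 per step → 58 at step 10.
Second: cycles through -9, 6, -9, -2 every 4 steps. Step 10 lands at position 2 of the cycle → -9.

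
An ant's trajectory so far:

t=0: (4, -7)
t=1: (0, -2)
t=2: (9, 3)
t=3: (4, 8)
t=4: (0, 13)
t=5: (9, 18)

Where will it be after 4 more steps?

The first coordinate repeats the cycle [4, 0, 9] with period 3; step 9 mod 3 = 0, giving 4.
The second coordinate changes by +5 each step, so at step 9 it is -7 + 9·(5) = 38.

(4, 38)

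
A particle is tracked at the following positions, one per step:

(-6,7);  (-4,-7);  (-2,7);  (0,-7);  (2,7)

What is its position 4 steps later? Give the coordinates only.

(10,7)

The first coordinate changes by +2 each step, so at step 8 it is -6 + 8·(2) = 10.
The second coordinate repeats the cycle [7, -7] with period 2; step 8 mod 2 = 0, giving 7.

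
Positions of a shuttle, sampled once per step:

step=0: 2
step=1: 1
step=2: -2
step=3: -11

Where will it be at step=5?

-119

Step-to-step displacements: -1, -3, -9; each is 3× the previous.
step 4: -11 − 27 → -38
step 5: -38 − 81 → -119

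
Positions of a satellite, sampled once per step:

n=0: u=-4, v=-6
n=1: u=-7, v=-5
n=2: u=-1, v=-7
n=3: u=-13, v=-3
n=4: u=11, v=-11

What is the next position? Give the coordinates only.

Step-to-step displacements: (-3, +1), (+6, -2), (-12, +4), (+24, -8); each is -2× the previous.
step 5: u=11, v=-11 + (-48, +16) → u=-37, v=5

u=-37, v=5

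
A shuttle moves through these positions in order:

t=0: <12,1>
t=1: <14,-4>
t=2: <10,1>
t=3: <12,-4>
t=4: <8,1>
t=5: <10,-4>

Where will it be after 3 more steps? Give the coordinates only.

<4,1>

Differencing gives <+2,-5>, <-4,+5>, <+2,-5>, <-4,+5>, <+2,-5>. This is the pattern <+2,-5>, <-4,+5> repeated.
step 6: apply <-4,+5> → <6,1>
step 7: apply <+2,-5> → <8,-4>
step 8: apply <-4,+5> → <4,1>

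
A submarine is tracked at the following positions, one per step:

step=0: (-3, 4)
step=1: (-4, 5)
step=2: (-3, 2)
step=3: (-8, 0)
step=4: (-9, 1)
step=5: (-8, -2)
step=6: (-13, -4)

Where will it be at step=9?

(-18, -8)

Differencing gives (-1, +1), (+1, -3), (-5, -2), (-1, +1), (+1, -3), (-5, -2). This is the pattern (-1, +1), (+1, -3), (-5, -2) repeated.
step 7: apply (-1, +1) → (-14, -3)
step 8: apply (+1, -3) → (-13, -6)
step 9: apply (-5, -2) → (-18, -8)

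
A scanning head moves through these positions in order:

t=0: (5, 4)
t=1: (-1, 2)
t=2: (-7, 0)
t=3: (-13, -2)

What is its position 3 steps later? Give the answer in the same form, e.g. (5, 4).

The position changes by (-6, -2) every step.
step 4: (-13, -2) + (-6, -2) → (-19, -4)
step 5: (-19, -4) + (-6, -2) → (-25, -6)
step 6: (-25, -6) + (-6, -2) → (-31, -8)

(-31, -8)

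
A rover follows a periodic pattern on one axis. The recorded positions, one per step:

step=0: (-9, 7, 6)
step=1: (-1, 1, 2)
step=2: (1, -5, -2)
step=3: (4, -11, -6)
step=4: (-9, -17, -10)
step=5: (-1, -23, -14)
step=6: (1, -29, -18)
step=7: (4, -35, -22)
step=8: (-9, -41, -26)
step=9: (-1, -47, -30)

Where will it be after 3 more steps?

(-9, -65, -42)

First: cycles through -9, -1, 1, 4 every 4 steps. Step 12 lands at position 0 of the cycle → -9.
Second: linear, -6 per step → -65 at step 12.
Third: linear, -4 per step → -42 at step 12.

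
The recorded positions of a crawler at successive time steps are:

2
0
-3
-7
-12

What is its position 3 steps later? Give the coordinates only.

-33

Successive displacements: -2, -3, -4, -5 — each changes by -1.
step 5: -12 − 6 → -18
step 6: -18 − 7 → -25
step 7: -25 − 8 → -33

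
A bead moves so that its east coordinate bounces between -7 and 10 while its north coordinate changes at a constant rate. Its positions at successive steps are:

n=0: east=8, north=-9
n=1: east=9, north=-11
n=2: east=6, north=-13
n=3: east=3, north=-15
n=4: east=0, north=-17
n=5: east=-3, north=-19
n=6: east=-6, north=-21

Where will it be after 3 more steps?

east=1, north=-27

The east coordinate reflects between -7 and 10, moving 3 per step.
  step 7: -6 → -5
  step 8: -5 → -2
  step 9: -2 → 1
The north coordinate changes by -2 each step: at step 9 it is -27.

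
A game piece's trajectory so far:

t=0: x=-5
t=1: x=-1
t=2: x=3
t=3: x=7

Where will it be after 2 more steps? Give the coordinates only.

Each step adds +4 to the position.
step 4: 7 + 4 → x=11
step 5: 11 + 4 → x=15

x=15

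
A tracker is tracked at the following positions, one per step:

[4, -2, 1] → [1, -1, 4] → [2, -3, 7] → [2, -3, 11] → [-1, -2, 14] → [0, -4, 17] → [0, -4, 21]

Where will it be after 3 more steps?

[-2, -5, 31]

The moves between consecutive positions are [-3, +1, +3], [+1, -2, +3], [+0, +0, +4], [-3, +1, +3], [+1, -2, +3], [+0, +0, +4]; they repeat the 3-cycle [[-3, +1, +3], [+1, -2, +3], [+0, +0, +4]].
step 7: apply [-3, +1, +3] → [-3, -3, 24]
step 8: apply [+1, -2, +3] → [-2, -5, 27]
step 9: apply [+0, +0, +4] → [-2, -5, 31]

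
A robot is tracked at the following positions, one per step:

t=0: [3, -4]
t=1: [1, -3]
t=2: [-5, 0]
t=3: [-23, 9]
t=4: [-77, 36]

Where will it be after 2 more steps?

[-725, 360]

Consecutive displacements [-2, +1], [-6, +3], [-18, +9], [-54, +27] scale by a factor of 3 each step.
step 5: [-77, 36] + [-162, +81] → [-239, 117]
step 6: [-239, 117] + [-486, +243] → [-725, 360]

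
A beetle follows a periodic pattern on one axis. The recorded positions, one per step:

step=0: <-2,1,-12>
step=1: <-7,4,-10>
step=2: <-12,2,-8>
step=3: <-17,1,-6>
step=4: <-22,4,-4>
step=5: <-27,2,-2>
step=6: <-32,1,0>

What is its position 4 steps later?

The first coordinate changes by -5 each step, so at step 10 it is -2 + 10·(-5) = -52.
The second coordinate repeats the cycle [1, 4, 2] with period 3; step 10 mod 3 = 1, giving 4.
The third coordinate changes by +2 each step, so at step 10 it is -12 + 10·(2) = 8.

<-52,4,8>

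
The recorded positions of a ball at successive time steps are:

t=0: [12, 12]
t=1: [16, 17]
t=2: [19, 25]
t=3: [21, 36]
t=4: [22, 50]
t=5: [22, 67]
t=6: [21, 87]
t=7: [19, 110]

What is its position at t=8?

First differences are [+4, +5], [+3, +8], [+2, +11], [+1, +14], [+0, +17], [-1, +20], [-2, +23]; their common second difference is [-1, +3] (constant acceleration).
step 8: [19, 110] + [-3, +26] → [16, 136]

[16, 136]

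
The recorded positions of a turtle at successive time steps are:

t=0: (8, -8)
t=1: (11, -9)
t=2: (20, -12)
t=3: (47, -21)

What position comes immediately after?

Step-to-step displacements: (+3, -1), (+9, -3), (+27, -9); each is 3× the previous.
step 4: (47, -21) + (+81, -27) → (128, -48)

(128, -48)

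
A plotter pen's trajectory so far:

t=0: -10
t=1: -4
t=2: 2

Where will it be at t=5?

The position changes by +6 every step.
step 3: 2 + 6 → 8
step 4: 8 + 6 → 14
step 5: 14 + 6 → 20

20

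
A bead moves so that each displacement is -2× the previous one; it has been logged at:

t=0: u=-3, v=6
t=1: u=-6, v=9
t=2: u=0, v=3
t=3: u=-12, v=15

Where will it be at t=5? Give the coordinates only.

The jumps are (-3,+3), (+6,-6), (-12,+12) — a geometric progression with ratio -2.
step 4: u=-12, v=15 + (+24,-24) → u=12, v=-9
step 5: u=12, v=-9 + (-48,+48) → u=-36, v=39

u=-36, v=39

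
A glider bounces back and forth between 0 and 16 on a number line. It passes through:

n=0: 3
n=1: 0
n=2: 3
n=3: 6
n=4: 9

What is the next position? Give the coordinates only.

The value reflects between 0 and 16, moving 3 per step.
  step 5: 9 → 12

12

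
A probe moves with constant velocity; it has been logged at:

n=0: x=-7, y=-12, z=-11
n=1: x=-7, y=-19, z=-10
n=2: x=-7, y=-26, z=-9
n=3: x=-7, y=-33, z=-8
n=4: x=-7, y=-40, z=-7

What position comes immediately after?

x=-7, y=-47, z=-6

Each step adds (+0, -7, +1) to the position.
step 5: x=-7, y=-40, z=-7 + (+0, -7, +1) → x=-7, y=-47, z=-6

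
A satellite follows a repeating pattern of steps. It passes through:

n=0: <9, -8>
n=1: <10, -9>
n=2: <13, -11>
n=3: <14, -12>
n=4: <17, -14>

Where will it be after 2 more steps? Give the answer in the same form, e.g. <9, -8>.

<21, -17>

Differencing gives <+1, -1>, <+3, -2>, <+1, -1>, <+3, -2>. This is the pattern <+1, -1>, <+3, -2> repeated.
step 5: apply <+1, -1> → <18, -15>
step 6: apply <+3, -2> → <21, -17>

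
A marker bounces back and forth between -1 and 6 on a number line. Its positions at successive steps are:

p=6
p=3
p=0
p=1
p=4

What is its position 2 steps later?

p=2

The value reflects between -1 and 6, moving 3 per step.
  step 5: 4 → 5
  step 6: 5 → 2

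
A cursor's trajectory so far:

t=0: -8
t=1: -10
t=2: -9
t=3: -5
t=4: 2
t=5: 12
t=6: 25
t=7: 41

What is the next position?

Successive displacements: -2, +1, +4, +7, +10, +13, +16 — each changes by +3.
step 8: 41 + 19 → 60

60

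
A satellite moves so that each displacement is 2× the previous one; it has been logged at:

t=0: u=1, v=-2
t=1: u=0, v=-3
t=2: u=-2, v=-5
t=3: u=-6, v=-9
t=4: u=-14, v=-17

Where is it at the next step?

u=-30, v=-33

The jumps are (-1,-1), (-2,-2), (-4,-4), (-8,-8) — a geometric progression with ratio 2.
step 5: u=-14, v=-17 + (-16,-16) → u=-30, v=-33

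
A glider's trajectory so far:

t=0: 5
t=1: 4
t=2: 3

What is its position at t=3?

2

The position changes by -1 every step.
step 3: 3 − 1 → 2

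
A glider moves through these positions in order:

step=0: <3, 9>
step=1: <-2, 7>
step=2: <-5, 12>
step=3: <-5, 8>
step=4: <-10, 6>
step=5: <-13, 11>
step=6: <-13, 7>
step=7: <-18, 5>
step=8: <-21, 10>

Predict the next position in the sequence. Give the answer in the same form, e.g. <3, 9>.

Differencing gives <-5, -2>, <-3, +5>, <+0, -4>, <-5, -2>, <-3, +5>, <+0, -4>, <-5, -2>, <-3, +5>. This is the pattern <-5, -2>, <-3, +5>, <+0, -4> repeated.
step 9: apply <+0, -4> → <-21, 6>

<-21, 6>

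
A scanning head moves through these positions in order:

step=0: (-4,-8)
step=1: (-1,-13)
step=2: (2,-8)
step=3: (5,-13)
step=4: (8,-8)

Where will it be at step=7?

(17,-13)

Step-to-step displacements: (+3,-5), (+3,+5), (+3,-5), (+3,+5) — a repeating cycle of length 2.
step 5: apply (+3,-5) → (11,-13)
step 6: apply (+3,+5) → (14,-8)
step 7: apply (+3,-5) → (17,-13)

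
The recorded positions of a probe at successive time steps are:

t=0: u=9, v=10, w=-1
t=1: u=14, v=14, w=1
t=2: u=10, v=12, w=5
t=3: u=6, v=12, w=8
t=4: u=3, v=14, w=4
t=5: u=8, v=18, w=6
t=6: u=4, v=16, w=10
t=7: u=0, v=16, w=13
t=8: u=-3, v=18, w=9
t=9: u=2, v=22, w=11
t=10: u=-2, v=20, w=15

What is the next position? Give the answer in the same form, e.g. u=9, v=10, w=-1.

u=-6, v=20, w=18

The moves between consecutive positions are (+5, +4, +2), (-4, -2, +4), (-4, +0, +3), (-3, +2, -4), (+5, +4, +2), (-4, -2, +4), (-4, +0, +3), (-3, +2, -4), (+5, +4, +2), (-4, -2, +4); they repeat the 4-cycle [(+5, +4, +2), (-4, -2, +4), (-4, +0, +3), (-3, +2, -4)].
step 11: apply (-4, +0, +3) → u=-6, v=20, w=18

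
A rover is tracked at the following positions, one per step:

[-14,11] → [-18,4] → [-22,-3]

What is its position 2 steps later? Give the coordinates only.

The position changes by [-4,-7] every step.
step 3: [-22,-3] + [-4,-7] → [-26,-10]
step 4: [-26,-10] + [-4,-7] → [-30,-17]

[-30,-17]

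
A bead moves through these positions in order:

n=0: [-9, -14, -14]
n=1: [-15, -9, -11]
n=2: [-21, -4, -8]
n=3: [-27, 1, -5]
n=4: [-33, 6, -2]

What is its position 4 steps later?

Constant displacement of [-6, +5, +3] per step.
step 5: [-33, 6, -2] + [-6, +5, +3] → [-39, 11, 1]
step 6: [-39, 11, 1] + [-6, +5, +3] → [-45, 16, 4]
step 7: [-45, 16, 4] + [-6, +5, +3] → [-51, 21, 7]
step 8: [-51, 21, 7] + [-6, +5, +3] → [-57, 26, 10]

[-57, 26, 10]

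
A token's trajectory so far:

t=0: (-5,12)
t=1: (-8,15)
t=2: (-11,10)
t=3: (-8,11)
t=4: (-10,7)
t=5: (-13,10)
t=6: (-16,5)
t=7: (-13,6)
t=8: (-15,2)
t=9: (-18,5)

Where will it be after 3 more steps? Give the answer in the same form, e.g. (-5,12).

(-20,-3)

The moves between consecutive positions are (-3,+3), (-3,-5), (+3,+1), (-2,-4), (-3,+3), (-3,-5), (+3,+1), (-2,-4), (-3,+3); they repeat the 4-cycle [(-3,+3), (-3,-5), (+3,+1), (-2,-4)].
step 10: apply (-3,-5) → (-21,0)
step 11: apply (+3,+1) → (-18,1)
step 12: apply (-2,-4) → (-20,-3)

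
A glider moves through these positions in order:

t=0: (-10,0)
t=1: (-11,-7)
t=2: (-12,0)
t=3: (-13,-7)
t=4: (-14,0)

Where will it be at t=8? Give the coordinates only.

The first coordinate changes by -1 each step, so at step 8 it is -10 + 8·(-1) = -18.
The second coordinate repeats the cycle [0, -7] with period 2; step 8 mod 2 = 0, giving 0.

(-18,0)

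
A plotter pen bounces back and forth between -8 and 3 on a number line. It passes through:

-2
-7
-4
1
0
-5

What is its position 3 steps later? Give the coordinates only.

The value travels 5 per step and bounces off the walls at -8 and 3.
  step 6: -5 → -6
  step 7: -6 → -1
  step 8: -1 → 2

2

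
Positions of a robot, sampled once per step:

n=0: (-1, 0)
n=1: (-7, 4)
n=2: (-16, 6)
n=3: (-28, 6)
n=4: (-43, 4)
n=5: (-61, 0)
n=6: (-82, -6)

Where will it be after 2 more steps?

(-133, -24)

Successive displacements: (-6, +4), (-9, +2), (-12, +0), (-15, -2), (-18, -4), (-21, -6) — each changes by (-3, -2).
step 7: (-82, -6) + (-24, -8) → (-106, -14)
step 8: (-106, -14) + (-27, -10) → (-133, -24)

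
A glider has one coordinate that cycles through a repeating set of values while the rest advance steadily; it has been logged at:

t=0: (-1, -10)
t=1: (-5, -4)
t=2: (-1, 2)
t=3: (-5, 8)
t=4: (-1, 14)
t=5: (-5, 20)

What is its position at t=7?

First: cycles through -1, -5 every 2 steps. Step 7 lands at position 1 of the cycle → -5.
Second: linear, +6 per step → 32 at step 7.

(-5, 32)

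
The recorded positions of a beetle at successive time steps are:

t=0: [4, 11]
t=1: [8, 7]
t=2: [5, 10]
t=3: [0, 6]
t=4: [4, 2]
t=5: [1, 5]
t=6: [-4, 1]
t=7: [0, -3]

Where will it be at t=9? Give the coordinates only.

The moves between consecutive positions are [+4, -4], [-3, +3], [-5, -4], [+4, -4], [-3, +3], [-5, -4], [+4, -4]; they repeat the 3-cycle [[+4, -4], [-3, +3], [-5, -4]].
step 8: apply [-3, +3] → [-3, 0]
step 9: apply [-5, -4] → [-8, -4]

[-8, -4]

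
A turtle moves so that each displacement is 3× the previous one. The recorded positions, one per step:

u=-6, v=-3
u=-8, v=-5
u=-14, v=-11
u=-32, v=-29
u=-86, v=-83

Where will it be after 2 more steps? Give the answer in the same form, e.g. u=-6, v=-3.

u=-734, v=-731

Step-to-step displacements: (-2, -2), (-6, -6), (-18, -18), (-54, -54); each is 3× the previous.
step 5: u=-86, v=-83 + (-162, -162) → u=-248, v=-245
step 6: u=-248, v=-245 + (-486, -486) → u=-734, v=-731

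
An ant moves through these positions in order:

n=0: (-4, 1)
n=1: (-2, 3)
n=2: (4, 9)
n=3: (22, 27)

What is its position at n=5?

(238, 243)

Consecutive displacements (+2, +2), (+6, +6), (+18, +18) scale by a factor of 3 each step.
step 4: (22, 27) + (+54, +54) → (76, 81)
step 5: (76, 81) + (+162, +162) → (238, 243)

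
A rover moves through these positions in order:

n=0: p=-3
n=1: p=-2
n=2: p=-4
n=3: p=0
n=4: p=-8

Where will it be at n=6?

The jumps are +1, -2, +4, -8 — a geometric progression with ratio -2.
step 5: -8 + 16 → p=8
step 6: 8 − 32 → p=-24

p=-24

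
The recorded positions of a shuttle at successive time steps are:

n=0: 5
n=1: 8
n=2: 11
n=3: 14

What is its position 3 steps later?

23

Each step adds +3 to the position.
step 4: 14 + 3 → 17
step 5: 17 + 3 → 20
step 6: 20 + 3 → 23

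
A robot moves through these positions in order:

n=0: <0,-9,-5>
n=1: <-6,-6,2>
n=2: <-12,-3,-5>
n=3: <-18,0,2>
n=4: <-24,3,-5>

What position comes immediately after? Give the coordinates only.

The first coordinate changes by -6 each step, so at step 5 it is 0 + 5·(-6) = -30.
The second coordinate changes by +3 each step, so at step 5 it is -9 + 5·(3) = 6.
The third coordinate repeats the cycle [-5, 2] with period 2; step 5 mod 2 = 1, giving 2.

<-30,6,2>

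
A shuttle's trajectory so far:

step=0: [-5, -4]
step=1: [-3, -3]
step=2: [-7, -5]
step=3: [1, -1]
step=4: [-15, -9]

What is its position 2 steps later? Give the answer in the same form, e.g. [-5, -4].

[-47, -25]

The jumps are [+2, +1], [-4, -2], [+8, +4], [-16, -8] — a geometric progression with ratio -2.
step 5: [-15, -9] + [+32, +16] → [17, 7]
step 6: [17, 7] + [-64, -32] → [-47, -25]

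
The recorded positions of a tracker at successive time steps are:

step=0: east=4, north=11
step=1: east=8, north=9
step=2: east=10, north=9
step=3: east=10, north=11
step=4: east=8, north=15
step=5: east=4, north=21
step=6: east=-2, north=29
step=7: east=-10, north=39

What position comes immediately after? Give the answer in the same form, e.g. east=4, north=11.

Successive displacements: (+4, -2), (+2, +0), (+0, +2), (-2, +4), (-4, +6), (-6, +8), (-8, +10) — each changes by (-2, +2).
step 8: east=-10, north=39 + (-10, +12) → east=-20, north=51

east=-20, north=51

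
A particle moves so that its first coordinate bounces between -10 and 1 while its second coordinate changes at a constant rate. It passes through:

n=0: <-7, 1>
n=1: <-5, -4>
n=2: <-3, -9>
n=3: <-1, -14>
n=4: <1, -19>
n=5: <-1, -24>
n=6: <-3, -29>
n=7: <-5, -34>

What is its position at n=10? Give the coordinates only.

The first coordinate reflects between -10 and 1, moving 2 per step.
  step 8: -5 → -7
  step 9: -7 → -9
  step 10: -9 → -9
The second coordinate changes by -5 each step: at step 10 it is -49.

<-9, -49>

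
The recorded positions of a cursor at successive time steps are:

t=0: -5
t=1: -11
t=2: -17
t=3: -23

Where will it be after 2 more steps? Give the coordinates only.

Constant displacement of -6 per step.
step 4: -23 − 6 → -29
step 5: -29 − 6 → -35

-35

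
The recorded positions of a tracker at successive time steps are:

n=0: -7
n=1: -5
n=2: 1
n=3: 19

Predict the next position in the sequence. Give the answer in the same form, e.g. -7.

The jumps are +2, +6, +18 — a geometric progression with ratio 3.
step 4: 19 + 54 → 73

73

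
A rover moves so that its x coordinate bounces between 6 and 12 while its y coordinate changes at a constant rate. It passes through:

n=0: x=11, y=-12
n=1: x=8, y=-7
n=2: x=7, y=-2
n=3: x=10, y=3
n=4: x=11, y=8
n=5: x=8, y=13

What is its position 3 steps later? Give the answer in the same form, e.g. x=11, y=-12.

The x coordinate travels 3 per step and bounces off the walls at 6 and 12.
  step 6: 8 → 7
  step 7: 7 → 10
  step 8: 10 → 11
The y coordinate changes by +5 each step: at step 8 it is 28.

x=11, y=28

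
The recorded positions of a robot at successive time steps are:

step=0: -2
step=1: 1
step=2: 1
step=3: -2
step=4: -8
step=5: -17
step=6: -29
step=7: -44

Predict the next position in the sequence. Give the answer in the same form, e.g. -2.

First differences are +3, +0, -3, -6, -9, -12, -15; their common second difference is -3 (constant acceleration).
step 8: -44 − 18 → -62

-62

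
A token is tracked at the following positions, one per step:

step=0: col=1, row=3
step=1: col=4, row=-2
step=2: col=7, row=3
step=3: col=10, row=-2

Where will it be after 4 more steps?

col=22, row=-2

The col coordinate changes by +3 each step, so at step 7 it is 1 + 7·(3) = 22.
The row coordinate repeats the cycle [3, -2] with period 2; step 7 mod 2 = 1, giving -2.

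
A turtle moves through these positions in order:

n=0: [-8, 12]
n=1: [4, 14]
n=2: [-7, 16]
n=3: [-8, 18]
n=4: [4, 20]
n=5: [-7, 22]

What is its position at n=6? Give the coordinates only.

[-8, 24]

First: cycles through -8, 4, -7 every 3 steps. Step 6 lands at position 0 of the cycle → -8.
Second: linear, +2 per step → 24 at step 6.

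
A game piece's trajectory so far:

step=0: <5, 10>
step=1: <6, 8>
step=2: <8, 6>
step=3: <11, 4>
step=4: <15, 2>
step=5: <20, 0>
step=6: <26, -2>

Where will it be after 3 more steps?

<50, -8>

First differences are <+1, -2>, <+2, -2>, <+3, -2>, <+4, -2>, <+5, -2>, <+6, -2>; their common second difference is <+1, +0> (constant acceleration).
step 7: <26, -2> + <+7, -2> → <33, -4>
step 8: <33, -4> + <+8, -2> → <41, -6>
step 9: <41, -6> + <+9, -2> → <50, -8>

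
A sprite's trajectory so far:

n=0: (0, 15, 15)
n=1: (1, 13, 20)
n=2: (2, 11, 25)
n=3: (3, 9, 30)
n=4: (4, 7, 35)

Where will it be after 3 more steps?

(7, 1, 50)

The position changes by (+1, -2, +5) every step.
step 5: (4, 7, 35) + (+1, -2, +5) → (5, 5, 40)
step 6: (5, 5, 40) + (+1, -2, +5) → (6, 3, 45)
step 7: (6, 3, 45) + (+1, -2, +5) → (7, 1, 50)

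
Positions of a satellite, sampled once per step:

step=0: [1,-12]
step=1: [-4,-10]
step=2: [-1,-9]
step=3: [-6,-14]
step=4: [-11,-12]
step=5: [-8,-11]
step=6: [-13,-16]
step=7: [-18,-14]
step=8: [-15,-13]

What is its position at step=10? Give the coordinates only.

Differencing gives [-5,+2], [+3,+1], [-5,-5], [-5,+2], [+3,+1], [-5,-5], [-5,+2], [+3,+1]. This is the pattern [-5,+2], [+3,+1], [-5,-5] repeated.
step 9: apply [-5,-5] → [-20,-18]
step 10: apply [-5,+2] → [-25,-16]

[-25,-16]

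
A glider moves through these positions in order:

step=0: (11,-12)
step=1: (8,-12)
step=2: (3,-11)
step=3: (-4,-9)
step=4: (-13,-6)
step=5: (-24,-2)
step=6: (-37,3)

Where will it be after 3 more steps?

First differences are (-3,+0), (-5,+1), (-7,+2), (-9,+3), (-11,+4), (-13,+5); their common second difference is (-2,+1) (constant acceleration).
step 7: (-37,3) + (-15,+6) → (-52,9)
step 8: (-52,9) + (-17,+7) → (-69,16)
step 9: (-69,16) + (-19,+8) → (-88,24)

(-88,24)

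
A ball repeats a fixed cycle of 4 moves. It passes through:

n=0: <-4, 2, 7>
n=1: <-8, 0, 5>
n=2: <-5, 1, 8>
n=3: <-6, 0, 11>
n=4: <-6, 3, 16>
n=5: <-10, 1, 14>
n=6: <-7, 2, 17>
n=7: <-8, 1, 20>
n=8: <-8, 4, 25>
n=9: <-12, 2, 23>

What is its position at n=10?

Step-to-step displacements: <-4, -2, -2>, <+3, +1, +3>, <-1, -1, +3>, <+0, +3, +5>, <-4, -2, -2>, <+3, +1, +3>, <-1, -1, +3>, <+0, +3, +5>, <-4, -2, -2> — a repeating cycle of length 4.
step 10: apply <+3, +1, +3> → <-9, 3, 26>

<-9, 3, 26>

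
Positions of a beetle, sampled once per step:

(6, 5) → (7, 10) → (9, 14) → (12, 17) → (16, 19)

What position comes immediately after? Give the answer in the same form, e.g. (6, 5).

(21, 20)

First differences are (+1, +5), (+2, +4), (+3, +3), (+4, +2); their common second difference is (+1, -1) (constant acceleration).
step 5: (16, 19) + (+5, +1) → (21, 20)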